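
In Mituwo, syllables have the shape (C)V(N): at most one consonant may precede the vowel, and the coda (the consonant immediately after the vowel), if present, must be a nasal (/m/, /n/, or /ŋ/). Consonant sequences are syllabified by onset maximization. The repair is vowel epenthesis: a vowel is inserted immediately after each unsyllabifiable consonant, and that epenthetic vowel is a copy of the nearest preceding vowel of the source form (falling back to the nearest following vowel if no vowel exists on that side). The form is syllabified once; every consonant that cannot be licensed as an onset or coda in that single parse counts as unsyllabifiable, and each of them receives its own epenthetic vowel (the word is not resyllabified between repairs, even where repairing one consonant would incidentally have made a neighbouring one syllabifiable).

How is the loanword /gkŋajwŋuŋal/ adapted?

Syllabifying with onset maximization leaves /g/, /k/, /j/, /w/, /l/ stranded (only a nasal (/m/, /n/, or /ŋ/) is licensed in coda position; onsets are limited to one consonant).
Inserting the epenthetic vowel yields /g/ → /ga/, /k/ → /ka/, /j/ → /ja/, /w/ → /wa/, /l/ → /la/.

gakaŋajawaŋuŋala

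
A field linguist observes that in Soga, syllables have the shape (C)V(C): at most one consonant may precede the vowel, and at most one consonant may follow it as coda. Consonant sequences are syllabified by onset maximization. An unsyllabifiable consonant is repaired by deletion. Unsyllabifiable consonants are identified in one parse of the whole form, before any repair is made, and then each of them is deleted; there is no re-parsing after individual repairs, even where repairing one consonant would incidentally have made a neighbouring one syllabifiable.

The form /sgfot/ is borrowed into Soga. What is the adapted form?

fot

Syllabifying with onset maximization leaves /s/, /g/ stranded (at most one coda consonant is licensed; onsets are limited to one consonant).
Deleting the stranded consonants removes /s/, /g/.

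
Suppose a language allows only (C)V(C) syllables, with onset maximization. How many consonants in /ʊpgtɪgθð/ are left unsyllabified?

3

Syllabifying with onset maximization leaves /g/, /θ/, /ð/ stranded (at most one coda consonant is licensed; onsets are limited to one consonant).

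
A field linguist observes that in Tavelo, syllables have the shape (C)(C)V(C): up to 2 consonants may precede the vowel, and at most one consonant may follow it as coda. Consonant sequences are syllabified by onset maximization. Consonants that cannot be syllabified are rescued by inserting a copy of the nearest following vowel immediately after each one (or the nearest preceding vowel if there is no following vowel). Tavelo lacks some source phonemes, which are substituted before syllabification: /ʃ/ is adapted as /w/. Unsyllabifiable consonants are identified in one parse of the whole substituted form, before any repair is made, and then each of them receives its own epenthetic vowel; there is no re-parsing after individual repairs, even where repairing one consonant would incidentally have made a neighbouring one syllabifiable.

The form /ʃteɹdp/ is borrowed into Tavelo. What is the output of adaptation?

wteɹdepe

Substitution: /ʃ/ → /w/, giving /wteɹdp/.
The consonants /d/, /p/ cannot be parsed into a legal (C)(C)V(C) syllable (at most one coda consonant is licensed; onsets may contain at most 2 consonants).
Inserting the epenthetic vowel yields /d/ → /de/, /p/ → /pe/.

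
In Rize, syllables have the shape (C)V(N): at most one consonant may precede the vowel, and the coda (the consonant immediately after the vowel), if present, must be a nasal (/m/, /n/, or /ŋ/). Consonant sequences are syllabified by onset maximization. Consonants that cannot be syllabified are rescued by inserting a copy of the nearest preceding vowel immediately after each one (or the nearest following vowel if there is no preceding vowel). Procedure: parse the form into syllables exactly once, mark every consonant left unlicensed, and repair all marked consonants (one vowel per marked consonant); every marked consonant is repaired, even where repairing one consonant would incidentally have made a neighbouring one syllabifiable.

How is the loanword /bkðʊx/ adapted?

bʊkʊðʊxʊ

Under (C)V(N), the unsyllabifiable consonants are /b/, /k/, /x/ (only a nasal (/m/, /n/, or /ŋ/) is licensed in coda position; onsets are limited to one consonant).
Inserting the epenthetic vowel yields /b/ → /bʊ/, /k/ → /kʊ/, /x/ → /xʊ/.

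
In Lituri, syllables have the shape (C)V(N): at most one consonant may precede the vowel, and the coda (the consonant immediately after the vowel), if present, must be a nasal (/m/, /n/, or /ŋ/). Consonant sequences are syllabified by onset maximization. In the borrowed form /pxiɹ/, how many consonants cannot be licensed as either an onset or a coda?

2

The consonants /p/, /ɹ/ cannot be parsed into a legal (C)V(N) syllable (only a nasal (/m/, /n/, or /ŋ/) is licensed in coda position; onsets are limited to one consonant).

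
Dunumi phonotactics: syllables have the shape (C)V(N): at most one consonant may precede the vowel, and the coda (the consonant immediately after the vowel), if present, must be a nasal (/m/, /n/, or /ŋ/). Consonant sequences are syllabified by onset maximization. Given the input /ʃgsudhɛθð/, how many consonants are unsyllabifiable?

Under (C)V(N), the unsyllabifiable consonants are /ʃ/, /g/, /d/, /θ/, /ð/ (only a nasal (/m/, /n/, or /ŋ/) is licensed in coda position; onsets are limited to one consonant).

5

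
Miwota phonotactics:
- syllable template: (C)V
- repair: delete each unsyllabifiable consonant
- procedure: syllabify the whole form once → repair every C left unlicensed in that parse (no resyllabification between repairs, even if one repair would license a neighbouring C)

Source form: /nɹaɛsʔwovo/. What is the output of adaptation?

ɹaɛwovo

The consonants /n/, /s/, /ʔ/ cannot be parsed into a legal (C)V syllable (no codas are permitted; onsets are limited to one consonant).
Each unlicensed consonant is deleted: /n/, /s/, /ʔ/.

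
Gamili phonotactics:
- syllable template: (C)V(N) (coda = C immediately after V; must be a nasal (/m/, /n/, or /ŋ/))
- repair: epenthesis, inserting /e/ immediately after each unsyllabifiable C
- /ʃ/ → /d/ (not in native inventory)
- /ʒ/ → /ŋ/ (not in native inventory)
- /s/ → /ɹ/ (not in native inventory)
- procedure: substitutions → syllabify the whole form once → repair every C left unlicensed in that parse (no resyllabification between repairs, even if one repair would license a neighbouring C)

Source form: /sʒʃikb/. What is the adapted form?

Substitution: /s/ → /ɹ/, /ʒ/ → /ŋ/, /ʃ/ → /d/, giving /ɹŋdikb/.
Under (C)V(N), the unsyllabifiable consonants are /ɹ/, /ŋ/, /k/, /b/ (only a nasal (/m/, /n/, or /ŋ/) is licensed in coda position; onsets are limited to one consonant).
Each unlicensed consonant becomes the onset of a new syllable: /ɹ/ → /ɹe/, /ŋ/ → /ŋe/, /k/ → /ke/, /b/ → /be/.

ɹeŋedikebe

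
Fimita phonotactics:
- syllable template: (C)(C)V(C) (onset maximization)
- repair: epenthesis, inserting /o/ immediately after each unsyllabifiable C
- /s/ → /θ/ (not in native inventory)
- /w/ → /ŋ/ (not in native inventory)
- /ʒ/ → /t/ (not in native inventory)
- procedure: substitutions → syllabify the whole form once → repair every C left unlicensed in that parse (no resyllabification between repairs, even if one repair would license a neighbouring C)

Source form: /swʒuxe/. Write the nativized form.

θoŋtuxe

Substitution: /s/ → /θ/, /w/ → /ŋ/, /ʒ/ → /t/, giving /θŋtuxe/.
The consonants /θ/ cannot be parsed into a legal (C)(C)V(C) syllable (at most one coda consonant is licensed; onsets may contain at most 2 consonants).
Inserting the epenthetic vowel yields /θ/ → /θo/.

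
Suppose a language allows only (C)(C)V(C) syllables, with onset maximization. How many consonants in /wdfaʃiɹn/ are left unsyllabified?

The consonants /w/, /n/ cannot be parsed into a legal (C)(C)V(C) syllable (at most one coda consonant is licensed; onsets may contain at most 2 consonants).

2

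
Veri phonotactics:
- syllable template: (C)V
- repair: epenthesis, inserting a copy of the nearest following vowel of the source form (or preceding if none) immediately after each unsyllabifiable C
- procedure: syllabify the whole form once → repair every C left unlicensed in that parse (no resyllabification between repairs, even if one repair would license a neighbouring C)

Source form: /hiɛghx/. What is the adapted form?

hiɛgɛhɛxɛ

The consonants /g/, /h/, /x/ cannot be parsed into a legal (C)V syllable (no codas are permitted; onsets are limited to one consonant).
Epenthesis after each stranded consonant: /g/ → /gɛ/, /h/ → /hɛ/, /x/ → /xɛ/.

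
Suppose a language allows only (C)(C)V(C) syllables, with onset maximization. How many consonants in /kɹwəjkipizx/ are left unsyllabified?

Under (C)(C)V(C), the unsyllabifiable consonants are /k/, /x/ (at most one coda consonant is licensed; onsets may contain at most 2 consonants).

2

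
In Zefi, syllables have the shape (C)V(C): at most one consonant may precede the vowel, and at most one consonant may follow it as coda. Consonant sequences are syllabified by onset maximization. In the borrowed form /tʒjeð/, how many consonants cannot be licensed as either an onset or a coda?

Syllabifying with onset maximization leaves /t/, /ʒ/ stranded (at most one coda consonant is licensed; onsets are limited to one consonant).

2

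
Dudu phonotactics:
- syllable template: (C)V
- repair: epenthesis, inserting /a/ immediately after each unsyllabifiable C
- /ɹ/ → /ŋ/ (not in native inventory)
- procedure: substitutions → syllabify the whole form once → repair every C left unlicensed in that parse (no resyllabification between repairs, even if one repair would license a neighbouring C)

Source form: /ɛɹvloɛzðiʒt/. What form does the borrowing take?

ɛŋavaloɛzaðiʒata

Substitution: /ɹ/ → /ŋ/, giving /ɛŋvloɛzðiʒt/.
The consonants /ŋ/, /v/, /z/, /ʒ/, /t/ cannot be parsed into a legal (C)V syllable (no codas are permitted; onsets are limited to one consonant).
Each unlicensed consonant becomes the onset of a new syllable: /ŋ/ → /ŋa/, /v/ → /va/, /z/ → /za/, /ʒ/ → /ʒa/, /t/ → /ta/.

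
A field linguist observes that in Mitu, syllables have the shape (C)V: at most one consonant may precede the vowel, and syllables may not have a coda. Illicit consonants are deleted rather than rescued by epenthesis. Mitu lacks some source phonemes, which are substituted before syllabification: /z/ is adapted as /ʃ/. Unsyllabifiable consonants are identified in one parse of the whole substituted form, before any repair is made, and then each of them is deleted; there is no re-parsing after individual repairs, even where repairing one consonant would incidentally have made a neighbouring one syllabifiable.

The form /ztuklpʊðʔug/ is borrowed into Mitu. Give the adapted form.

Substitution: /z/ → /ʃ/, giving /ʃtuklpʊðʔug/.
Syllabifying with onset maximization leaves /ʃ/, /k/, /l/, /ð/, /g/ stranded (no codas are permitted; onsets are limited to one consonant).
Deleting the stranded consonants removes /ʃ/, /k/, /l/, /ð/, /g/.

tupʊʔu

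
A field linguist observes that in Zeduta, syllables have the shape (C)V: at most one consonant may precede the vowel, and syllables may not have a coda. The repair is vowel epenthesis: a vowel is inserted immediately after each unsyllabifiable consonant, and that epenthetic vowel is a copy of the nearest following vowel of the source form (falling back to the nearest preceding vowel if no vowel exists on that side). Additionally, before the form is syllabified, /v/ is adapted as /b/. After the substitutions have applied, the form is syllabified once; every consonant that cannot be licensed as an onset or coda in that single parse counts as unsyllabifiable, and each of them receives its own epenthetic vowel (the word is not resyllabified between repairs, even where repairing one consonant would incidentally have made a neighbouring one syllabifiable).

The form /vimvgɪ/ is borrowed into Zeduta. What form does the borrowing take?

bimɪbɪgɪ

Substitution: /v/ → /b/, giving /bimbgɪ/.
Syllabifying with onset maximization leaves /m/, /b/ stranded (no codas are permitted; onsets are limited to one consonant).
Each unlicensed consonant becomes the onset of a new syllable: /m/ → /mɪ/, /b/ → /bɪ/.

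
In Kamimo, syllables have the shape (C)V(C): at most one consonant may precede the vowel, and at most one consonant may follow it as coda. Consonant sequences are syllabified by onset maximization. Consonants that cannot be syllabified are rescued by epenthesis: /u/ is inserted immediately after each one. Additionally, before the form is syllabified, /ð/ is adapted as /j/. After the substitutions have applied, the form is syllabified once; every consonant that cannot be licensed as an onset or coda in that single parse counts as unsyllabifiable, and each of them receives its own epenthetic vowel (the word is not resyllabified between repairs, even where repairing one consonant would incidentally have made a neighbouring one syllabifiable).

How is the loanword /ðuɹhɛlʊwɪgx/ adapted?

Substitution: /ð/ → /j/, giving /juɹhɛlʊwɪgx/.
Under (C)V(C), the unsyllabifiable consonants are /x/ (at most one coda consonant is licensed; onsets are limited to one consonant).
Each unlicensed consonant becomes the onset of a new syllable: /x/ → /xu/.

juɹhɛlʊwɪgxu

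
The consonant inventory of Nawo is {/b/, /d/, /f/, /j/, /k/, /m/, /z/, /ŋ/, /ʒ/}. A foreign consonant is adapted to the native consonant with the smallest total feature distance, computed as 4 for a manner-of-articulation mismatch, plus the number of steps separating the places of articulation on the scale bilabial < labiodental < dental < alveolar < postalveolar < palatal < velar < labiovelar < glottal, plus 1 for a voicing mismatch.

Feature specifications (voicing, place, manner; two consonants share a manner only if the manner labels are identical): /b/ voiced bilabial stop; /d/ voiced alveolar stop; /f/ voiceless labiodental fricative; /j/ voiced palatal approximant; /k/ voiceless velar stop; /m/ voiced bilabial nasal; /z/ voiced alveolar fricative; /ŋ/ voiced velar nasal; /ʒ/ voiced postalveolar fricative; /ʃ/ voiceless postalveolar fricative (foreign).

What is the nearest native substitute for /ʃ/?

/ʒ/ is closest: same manner (fricative), place distance 0 (postalveolar→postalveolar), voicing differs (+1); total 1. Next closest is /z/ at distance 2.

ʒ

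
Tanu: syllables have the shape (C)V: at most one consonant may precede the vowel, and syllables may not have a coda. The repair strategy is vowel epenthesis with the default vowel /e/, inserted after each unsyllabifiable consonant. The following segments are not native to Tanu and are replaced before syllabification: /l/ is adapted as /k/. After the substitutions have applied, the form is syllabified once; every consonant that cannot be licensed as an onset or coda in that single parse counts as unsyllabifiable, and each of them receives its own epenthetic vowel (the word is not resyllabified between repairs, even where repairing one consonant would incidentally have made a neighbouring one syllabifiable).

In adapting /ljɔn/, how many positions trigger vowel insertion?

After substitution the input is /kjɔn/.
The unsyllabifiable consonants are /k/, /n/; each receives one epenthetic vowel.

2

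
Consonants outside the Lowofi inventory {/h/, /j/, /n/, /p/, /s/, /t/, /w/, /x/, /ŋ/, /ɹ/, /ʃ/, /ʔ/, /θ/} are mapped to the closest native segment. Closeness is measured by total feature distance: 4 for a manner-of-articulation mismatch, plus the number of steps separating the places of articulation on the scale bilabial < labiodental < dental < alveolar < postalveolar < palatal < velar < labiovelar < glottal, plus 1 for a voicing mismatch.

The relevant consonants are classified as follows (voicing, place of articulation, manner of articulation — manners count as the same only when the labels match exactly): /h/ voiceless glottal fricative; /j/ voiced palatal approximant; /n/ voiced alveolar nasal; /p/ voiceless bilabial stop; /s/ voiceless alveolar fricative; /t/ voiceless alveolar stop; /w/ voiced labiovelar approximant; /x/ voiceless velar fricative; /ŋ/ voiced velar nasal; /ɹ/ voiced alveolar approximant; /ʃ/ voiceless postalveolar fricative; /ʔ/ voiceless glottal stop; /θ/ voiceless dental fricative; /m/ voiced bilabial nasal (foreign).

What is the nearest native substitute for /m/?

/n/ is closest: same manner (nasal), place distance 3 (bilabial→alveolar), same voicing; total 3. Next closest is /p/ at distance 5.

n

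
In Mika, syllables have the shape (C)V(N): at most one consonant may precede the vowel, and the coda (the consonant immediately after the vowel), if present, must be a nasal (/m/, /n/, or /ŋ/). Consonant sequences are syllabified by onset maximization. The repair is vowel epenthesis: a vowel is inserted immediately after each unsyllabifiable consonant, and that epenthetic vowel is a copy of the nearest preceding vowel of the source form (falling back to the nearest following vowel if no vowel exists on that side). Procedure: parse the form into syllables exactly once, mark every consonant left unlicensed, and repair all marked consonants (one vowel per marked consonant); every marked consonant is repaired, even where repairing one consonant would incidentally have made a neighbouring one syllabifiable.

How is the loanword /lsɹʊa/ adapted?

Syllabifying with onset maximization leaves /l/, /s/ stranded (only a nasal (/m/, /n/, or /ŋ/) is licensed in coda position; onsets are limited to one consonant).
Inserting the epenthetic vowel yields /l/ → /lʊ/, /s/ → /sʊ/.

lʊsʊɹʊa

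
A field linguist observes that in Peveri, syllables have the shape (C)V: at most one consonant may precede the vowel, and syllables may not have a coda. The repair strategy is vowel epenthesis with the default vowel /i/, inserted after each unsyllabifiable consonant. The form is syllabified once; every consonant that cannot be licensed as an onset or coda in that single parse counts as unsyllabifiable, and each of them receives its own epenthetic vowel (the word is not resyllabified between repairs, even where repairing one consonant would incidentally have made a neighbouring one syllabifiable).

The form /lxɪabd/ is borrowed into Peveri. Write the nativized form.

lixɪabidi

Under (C)V, the unsyllabifiable consonants are /l/, /b/, /d/ (no codas are permitted; onsets are limited to one consonant).
Epenthesis after each stranded consonant: /l/ → /li/, /b/ → /bi/, /d/ → /di/.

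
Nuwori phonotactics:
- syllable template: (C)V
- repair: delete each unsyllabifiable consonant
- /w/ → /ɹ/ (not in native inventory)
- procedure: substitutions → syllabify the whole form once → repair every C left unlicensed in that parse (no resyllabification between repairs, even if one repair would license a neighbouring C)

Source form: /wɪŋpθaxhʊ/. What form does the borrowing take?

ɹɪθahʊ

Substitution: /w/ → /ɹ/, giving /ɹɪŋpθaxhʊ/.
Syllabifying with onset maximization leaves /ŋ/, /p/, /x/ stranded (no codas are permitted; onsets are limited to one consonant).
Deleting the stranded consonants removes /ŋ/, /p/, /x/.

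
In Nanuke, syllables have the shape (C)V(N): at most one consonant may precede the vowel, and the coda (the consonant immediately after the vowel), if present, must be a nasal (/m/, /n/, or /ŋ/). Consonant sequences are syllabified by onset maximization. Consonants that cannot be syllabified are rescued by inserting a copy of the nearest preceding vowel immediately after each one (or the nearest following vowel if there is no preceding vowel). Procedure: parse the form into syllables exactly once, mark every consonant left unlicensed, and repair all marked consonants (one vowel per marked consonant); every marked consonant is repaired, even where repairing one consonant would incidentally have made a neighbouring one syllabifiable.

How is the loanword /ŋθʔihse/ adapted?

ŋiθiʔihise

The consonants /ŋ/, /θ/, /h/ cannot be parsed into a legal (C)V(N) syllable (only a nasal (/m/, /n/, or /ŋ/) is licensed in coda position; onsets are limited to one consonant).
Epenthesis after each stranded consonant: /ŋ/ → /ŋi/, /θ/ → /θi/, /h/ → /hi/.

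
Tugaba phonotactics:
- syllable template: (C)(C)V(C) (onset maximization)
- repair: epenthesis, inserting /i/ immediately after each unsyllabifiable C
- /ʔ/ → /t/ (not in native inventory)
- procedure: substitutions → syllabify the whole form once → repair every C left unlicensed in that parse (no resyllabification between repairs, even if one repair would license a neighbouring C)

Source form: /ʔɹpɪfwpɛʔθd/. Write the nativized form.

Substitution: /ʔ/ → /t/, giving /tɹpɪfwpɛtθd/.
Syllabifying with onset maximization leaves /t/, /θ/, /d/ stranded (at most one coda consonant is licensed; onsets may contain at most 2 consonants).
Each unlicensed consonant becomes the onset of a new syllable: /t/ → /ti/, /θ/ → /θi/, /d/ → /di/.

tiɹpɪfwpɛtθidi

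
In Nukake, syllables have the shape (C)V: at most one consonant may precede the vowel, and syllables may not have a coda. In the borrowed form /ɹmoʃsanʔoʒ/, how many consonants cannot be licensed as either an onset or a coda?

Under (C)V, the unsyllabifiable consonants are /ɹ/, /ʃ/, /n/, /ʒ/ (no codas are permitted; onsets are limited to one consonant).

4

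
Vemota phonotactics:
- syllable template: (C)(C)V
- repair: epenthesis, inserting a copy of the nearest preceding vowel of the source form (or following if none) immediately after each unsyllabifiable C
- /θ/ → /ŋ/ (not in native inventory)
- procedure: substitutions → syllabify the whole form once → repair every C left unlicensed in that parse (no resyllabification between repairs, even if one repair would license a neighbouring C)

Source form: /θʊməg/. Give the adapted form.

ŋʊməgə

Substitution: /θ/ → /ŋ/, giving /ŋʊməg/.
Under (C)(C)V, the unsyllabifiable consonants are /g/ (no codas are permitted; onsets may contain at most 2 consonants).
Inserting the epenthetic vowel yields /g/ → /gə/.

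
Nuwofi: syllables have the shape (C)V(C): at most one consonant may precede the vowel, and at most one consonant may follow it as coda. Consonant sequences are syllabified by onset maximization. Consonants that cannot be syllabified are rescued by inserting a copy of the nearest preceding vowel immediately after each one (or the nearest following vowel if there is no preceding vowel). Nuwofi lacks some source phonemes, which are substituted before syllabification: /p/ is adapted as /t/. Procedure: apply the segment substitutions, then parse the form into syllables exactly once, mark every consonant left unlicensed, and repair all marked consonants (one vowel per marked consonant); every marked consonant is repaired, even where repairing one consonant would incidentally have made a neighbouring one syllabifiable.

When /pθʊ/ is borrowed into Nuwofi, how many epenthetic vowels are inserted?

1

After substitution the input is /tθʊ/.
The unsyllabifiable consonants are /t/; each receives one epenthetic vowel.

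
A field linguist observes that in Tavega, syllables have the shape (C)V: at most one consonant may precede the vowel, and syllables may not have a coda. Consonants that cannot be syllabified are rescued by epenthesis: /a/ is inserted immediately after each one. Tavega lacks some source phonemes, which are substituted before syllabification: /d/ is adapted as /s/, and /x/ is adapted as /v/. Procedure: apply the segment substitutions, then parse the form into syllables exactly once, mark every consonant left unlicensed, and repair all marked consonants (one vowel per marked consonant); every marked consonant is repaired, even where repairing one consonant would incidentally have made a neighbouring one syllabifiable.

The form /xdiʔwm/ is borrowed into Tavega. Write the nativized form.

vasiʔawama

Substitution: /x/ → /v/, /d/ → /s/, giving /vsiʔwm/.
Under (C)V, the unsyllabifiable consonants are /v/, /ʔ/, /w/, /m/ (no codas are permitted; onsets are limited to one consonant).
Each unlicensed consonant becomes the onset of a new syllable: /v/ → /va/, /ʔ/ → /ʔa/, /w/ → /wa/, /m/ → /ma/.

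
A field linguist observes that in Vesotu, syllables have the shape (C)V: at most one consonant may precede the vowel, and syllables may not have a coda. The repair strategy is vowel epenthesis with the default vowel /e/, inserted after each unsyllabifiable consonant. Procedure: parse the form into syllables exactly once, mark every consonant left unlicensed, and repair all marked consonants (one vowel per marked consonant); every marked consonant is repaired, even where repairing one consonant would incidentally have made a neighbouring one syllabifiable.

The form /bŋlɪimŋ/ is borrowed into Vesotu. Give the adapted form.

Syllabifying with onset maximization leaves /b/, /ŋ/, /m/, /ŋ/ stranded (no codas are permitted; onsets are limited to one consonant).
Inserting the epenthetic vowel yields /b/ → /be/, /ŋ/ → /ŋe/, /m/ → /me/, /ŋ/ → /ŋe/.

beŋelɪimeŋe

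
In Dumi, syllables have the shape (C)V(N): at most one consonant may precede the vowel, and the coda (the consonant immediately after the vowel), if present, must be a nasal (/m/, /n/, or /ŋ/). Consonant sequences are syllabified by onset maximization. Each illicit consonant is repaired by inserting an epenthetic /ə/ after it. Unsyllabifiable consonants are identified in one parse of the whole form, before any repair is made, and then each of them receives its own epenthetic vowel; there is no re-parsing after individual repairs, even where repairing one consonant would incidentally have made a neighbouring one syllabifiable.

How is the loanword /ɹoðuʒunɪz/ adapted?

ɹoðuʒunɪzə

The consonants /z/ cannot be parsed into a legal (C)V(N) syllable (only a nasal (/m/, /n/, or /ŋ/) is licensed in coda position; onsets are limited to one consonant).
Inserting the epenthetic vowel yields /z/ → /zə/.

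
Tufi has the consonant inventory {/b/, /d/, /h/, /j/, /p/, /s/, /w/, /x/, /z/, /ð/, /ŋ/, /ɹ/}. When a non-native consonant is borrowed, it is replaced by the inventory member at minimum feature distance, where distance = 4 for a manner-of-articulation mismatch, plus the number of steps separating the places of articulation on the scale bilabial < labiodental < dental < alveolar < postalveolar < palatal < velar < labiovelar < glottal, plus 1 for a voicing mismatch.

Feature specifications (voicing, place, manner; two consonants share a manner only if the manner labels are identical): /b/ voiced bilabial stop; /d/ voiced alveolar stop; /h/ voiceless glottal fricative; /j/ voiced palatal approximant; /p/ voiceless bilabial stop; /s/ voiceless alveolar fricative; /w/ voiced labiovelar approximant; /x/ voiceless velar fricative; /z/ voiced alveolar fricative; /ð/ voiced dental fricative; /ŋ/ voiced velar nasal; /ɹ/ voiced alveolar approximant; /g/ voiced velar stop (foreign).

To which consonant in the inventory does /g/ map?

/d/ is closest: same manner (stop), place distance 3 (velar→alveolar), same voicing; total 3. Next closest is /ŋ/ at distance 4.

d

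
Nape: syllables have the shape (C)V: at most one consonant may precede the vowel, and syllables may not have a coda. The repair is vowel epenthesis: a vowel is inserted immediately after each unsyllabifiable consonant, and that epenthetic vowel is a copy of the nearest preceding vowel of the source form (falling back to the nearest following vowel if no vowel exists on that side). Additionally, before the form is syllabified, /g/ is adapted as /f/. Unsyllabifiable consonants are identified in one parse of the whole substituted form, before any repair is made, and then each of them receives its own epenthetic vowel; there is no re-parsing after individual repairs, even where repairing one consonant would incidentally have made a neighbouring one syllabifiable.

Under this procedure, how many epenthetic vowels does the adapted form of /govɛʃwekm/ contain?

3

After substitution the input is /fovɛʃwekm/.
The unsyllabifiable consonants are /ʃ/, /k/, /m/; each receives one epenthetic vowel.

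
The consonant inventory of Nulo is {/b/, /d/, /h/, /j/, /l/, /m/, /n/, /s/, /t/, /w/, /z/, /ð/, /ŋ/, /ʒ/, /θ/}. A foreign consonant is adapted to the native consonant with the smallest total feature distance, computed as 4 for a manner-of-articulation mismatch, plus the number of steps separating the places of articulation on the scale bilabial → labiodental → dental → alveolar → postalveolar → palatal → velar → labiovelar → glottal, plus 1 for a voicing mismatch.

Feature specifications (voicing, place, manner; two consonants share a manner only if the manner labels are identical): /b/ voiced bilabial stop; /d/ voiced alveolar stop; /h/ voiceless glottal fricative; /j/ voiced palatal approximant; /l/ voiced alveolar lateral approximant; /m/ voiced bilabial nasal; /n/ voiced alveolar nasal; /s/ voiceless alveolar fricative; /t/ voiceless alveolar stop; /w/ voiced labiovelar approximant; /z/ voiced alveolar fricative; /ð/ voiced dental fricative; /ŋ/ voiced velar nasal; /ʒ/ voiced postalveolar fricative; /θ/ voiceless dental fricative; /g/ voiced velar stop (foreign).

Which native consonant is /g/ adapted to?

/d/ is closest: same manner (stop), place distance 3 (velar→alveolar), same voicing; total 3. Next closest is /t/ at distance 4.

d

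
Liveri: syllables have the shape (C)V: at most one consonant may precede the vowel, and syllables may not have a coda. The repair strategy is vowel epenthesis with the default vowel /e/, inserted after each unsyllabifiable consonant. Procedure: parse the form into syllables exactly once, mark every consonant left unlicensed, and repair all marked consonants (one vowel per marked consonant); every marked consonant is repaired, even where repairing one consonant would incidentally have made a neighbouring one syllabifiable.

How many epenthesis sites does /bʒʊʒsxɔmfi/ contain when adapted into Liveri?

4

The unsyllabifiable consonants are /b/, /ʒ/, /s/, /m/; each receives one epenthetic vowel.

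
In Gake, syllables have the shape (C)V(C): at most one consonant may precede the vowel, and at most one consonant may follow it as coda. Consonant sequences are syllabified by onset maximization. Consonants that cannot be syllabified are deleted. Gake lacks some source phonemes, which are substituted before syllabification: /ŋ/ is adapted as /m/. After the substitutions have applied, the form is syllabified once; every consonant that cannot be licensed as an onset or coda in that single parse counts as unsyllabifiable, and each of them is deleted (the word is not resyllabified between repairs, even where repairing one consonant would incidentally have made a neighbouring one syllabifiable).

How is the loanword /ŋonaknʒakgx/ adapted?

monakʒak

Substitution: /ŋ/ → /m/, giving /monaknʒakgx/.
Syllabifying with onset maximization leaves /n/, /g/, /x/ stranded (at most one coda consonant is licensed; onsets are limited to one consonant).
Deleting the stranded consonants removes /n/, /g/, /x/.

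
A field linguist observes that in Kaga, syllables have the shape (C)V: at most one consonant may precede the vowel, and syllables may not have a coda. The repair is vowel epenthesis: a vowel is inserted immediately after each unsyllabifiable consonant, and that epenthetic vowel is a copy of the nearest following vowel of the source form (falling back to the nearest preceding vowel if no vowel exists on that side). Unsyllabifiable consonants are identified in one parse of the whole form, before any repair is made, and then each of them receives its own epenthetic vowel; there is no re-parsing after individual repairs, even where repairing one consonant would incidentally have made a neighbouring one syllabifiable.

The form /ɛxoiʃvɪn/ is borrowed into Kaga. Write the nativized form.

Under (C)V, the unsyllabifiable consonants are /ʃ/, /n/ (no codas are permitted; onsets are limited to one consonant).
Each unlicensed consonant becomes the onset of a new syllable: /ʃ/ → /ʃɪ/, /n/ → /nɪ/.

ɛxoiʃɪvɪnɪ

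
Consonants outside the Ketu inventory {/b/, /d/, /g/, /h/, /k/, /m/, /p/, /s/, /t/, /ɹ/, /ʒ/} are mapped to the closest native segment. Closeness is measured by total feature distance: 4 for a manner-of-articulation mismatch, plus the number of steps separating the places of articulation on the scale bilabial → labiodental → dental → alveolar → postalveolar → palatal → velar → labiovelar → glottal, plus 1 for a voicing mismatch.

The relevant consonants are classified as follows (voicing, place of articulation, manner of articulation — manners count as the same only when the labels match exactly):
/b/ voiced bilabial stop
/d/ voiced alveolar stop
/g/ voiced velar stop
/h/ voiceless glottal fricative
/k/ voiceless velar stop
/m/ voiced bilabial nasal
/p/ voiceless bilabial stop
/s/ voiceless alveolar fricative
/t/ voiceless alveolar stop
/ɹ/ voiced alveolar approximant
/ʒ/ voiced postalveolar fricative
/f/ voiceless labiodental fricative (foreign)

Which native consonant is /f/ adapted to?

s

/s/ is closest: same manner (fricative), place distance 2 (labiodental→alveolar), same voicing; total 2. Next closest is /ʒ/ at distance 4.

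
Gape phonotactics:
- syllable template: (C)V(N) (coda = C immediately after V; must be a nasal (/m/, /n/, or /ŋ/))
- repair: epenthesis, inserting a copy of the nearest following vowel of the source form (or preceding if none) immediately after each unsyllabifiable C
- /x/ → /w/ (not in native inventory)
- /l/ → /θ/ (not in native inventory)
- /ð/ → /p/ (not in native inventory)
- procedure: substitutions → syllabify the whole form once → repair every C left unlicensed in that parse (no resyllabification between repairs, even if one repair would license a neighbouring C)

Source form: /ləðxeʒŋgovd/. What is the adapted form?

θəpeweʒoŋogovodo

Substitution: /l/ → /θ/, /ð/ → /p/, /x/ → /w/, giving /θəpweʒŋgovd/.
The consonants /p/, /ʒ/, /ŋ/, /v/, /d/ cannot be parsed into a legal (C)V(N) syllable (only a nasal (/m/, /n/, or /ŋ/) is licensed in coda position; onsets are limited to one consonant).
Epenthesis after each stranded consonant: /p/ → /pe/, /ʒ/ → /ʒo/, /ŋ/ → /ŋo/, /v/ → /vo/, /d/ → /do/.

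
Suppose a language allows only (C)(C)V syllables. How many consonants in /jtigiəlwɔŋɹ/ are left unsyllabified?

2

Under (C)(C)V, the unsyllabifiable consonants are /ŋ/, /ɹ/ (no codas are permitted; onsets may contain at most 2 consonants).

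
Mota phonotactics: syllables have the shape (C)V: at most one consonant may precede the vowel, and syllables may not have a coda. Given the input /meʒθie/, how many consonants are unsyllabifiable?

Under (C)V, the unsyllabifiable consonants are /ʒ/ (no codas are permitted; onsets are limited to one consonant).

1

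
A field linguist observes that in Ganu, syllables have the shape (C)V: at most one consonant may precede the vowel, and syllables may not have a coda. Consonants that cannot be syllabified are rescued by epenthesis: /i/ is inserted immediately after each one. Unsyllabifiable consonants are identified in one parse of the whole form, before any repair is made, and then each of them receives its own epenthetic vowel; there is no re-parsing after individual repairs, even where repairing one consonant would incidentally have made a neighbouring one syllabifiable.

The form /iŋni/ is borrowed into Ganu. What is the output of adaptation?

iŋini

Under (C)V, the unsyllabifiable consonants are /ŋ/ (no codas are permitted; onsets are limited to one consonant).
Inserting the epenthetic vowel yields /ŋ/ → /ŋi/.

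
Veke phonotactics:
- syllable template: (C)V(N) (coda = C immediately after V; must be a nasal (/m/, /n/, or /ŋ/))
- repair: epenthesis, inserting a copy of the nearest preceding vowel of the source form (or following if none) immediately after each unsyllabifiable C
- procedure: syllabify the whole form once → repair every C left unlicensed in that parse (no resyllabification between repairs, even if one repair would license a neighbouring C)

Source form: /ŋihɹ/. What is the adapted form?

ŋihiɹi

Under (C)V(N), the unsyllabifiable consonants are /h/, /ɹ/ (only a nasal (/m/, /n/, or /ŋ/) is licensed in coda position; onsets are limited to one consonant).
Inserting the epenthetic vowel yields /h/ → /hi/, /ɹ/ → /ɹi/.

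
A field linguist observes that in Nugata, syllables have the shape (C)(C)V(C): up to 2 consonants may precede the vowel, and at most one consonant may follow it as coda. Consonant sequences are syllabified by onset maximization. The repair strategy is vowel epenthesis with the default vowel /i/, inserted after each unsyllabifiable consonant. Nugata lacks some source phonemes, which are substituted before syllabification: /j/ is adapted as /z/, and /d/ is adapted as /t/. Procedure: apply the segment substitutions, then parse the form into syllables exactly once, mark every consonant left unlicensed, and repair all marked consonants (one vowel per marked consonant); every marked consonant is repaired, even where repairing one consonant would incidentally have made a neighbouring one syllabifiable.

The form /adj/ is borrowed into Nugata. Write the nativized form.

Substitution: /d/ → /t/, /j/ → /z/, giving /atz/.
The consonants /z/ cannot be parsed into a legal (C)(C)V(C) syllable (at most one coda consonant is licensed; onsets may contain at most 2 consonants).
Epenthesis after each stranded consonant: /z/ → /zi/.

atzi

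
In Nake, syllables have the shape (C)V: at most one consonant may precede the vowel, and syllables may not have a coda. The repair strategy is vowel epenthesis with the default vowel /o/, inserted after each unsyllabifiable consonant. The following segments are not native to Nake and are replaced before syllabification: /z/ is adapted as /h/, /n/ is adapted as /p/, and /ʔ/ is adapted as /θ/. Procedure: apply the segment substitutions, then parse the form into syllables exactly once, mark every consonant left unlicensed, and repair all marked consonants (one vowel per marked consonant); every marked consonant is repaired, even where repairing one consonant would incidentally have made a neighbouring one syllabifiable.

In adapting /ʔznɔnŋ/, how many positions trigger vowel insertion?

4

After substitution the input is /θhpɔpŋ/.
The unsyllabifiable consonants are /θ/, /h/, /p/, /ŋ/; each receives one epenthetic vowel.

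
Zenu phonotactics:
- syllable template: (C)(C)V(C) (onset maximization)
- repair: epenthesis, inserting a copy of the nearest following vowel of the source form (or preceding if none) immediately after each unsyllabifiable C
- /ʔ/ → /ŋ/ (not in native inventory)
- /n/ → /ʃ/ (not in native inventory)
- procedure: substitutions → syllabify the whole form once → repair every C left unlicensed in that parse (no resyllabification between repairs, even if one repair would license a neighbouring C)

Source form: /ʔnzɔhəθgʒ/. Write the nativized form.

Substitution: /ʔ/ → /ŋ/, /n/ → /ʃ/, giving /ŋʃzɔhəθgʒ/.
Syllabifying with onset maximization leaves /ŋ/, /g/, /ʒ/ stranded (at most one coda consonant is licensed; onsets may contain at most 2 consonants).
Epenthesis after each stranded consonant: /ŋ/ → /ŋɔ/, /g/ → /gə/, /ʒ/ → /ʒə/.

ŋɔʃzɔhəθgəʒə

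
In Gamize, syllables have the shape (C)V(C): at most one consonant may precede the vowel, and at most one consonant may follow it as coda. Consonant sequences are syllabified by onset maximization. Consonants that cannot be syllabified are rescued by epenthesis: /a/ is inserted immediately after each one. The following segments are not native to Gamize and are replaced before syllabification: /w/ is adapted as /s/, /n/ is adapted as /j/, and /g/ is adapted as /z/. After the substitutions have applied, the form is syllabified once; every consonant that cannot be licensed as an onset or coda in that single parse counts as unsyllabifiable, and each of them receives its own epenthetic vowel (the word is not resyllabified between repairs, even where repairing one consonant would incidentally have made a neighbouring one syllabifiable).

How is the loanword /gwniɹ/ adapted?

zasajiɹ

Substitution: /g/ → /z/, /w/ → /s/, /n/ → /j/, giving /zsjiɹ/.
The consonants /z/, /s/ cannot be parsed into a legal (C)V(C) syllable (at most one coda consonant is licensed; onsets are limited to one consonant).
Epenthesis after each stranded consonant: /z/ → /za/, /s/ → /sa/.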